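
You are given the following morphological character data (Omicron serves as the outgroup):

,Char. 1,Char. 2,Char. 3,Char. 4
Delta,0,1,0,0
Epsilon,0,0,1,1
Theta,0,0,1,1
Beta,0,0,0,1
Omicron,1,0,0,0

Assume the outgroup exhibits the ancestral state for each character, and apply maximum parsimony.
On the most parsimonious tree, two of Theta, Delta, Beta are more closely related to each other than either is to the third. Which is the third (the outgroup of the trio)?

Delta

Character polarity is set by the outgroup: the derived state is whichever differs from the outgroup's state, so for Char. 1 the derived state is '0', and for the remaining characters it is '1'.
Char. 1 (derived state '0') is shared by all ingroup taxa — unites the whole ingroup.
Char. 2: derived state '1' in Delta only — an autapomorphy, so it tells us nothing about relationships among taxa.
Char. 3: derived state '1' in Epsilon and Theta only — synapomorphy for {Epsilon, Theta}.
Char. 4: derived state '1' in Beta, Epsilon, and Theta only — synapomorphy for {Beta, Epsilon, Theta}.
Most parsimonious ingroup topology: ((Beta,(Epsilon,Theta)),Delta).
Beta and Theta share a more recent common ancestor with each other than either does with Delta, so Delta is the least closely related of the three.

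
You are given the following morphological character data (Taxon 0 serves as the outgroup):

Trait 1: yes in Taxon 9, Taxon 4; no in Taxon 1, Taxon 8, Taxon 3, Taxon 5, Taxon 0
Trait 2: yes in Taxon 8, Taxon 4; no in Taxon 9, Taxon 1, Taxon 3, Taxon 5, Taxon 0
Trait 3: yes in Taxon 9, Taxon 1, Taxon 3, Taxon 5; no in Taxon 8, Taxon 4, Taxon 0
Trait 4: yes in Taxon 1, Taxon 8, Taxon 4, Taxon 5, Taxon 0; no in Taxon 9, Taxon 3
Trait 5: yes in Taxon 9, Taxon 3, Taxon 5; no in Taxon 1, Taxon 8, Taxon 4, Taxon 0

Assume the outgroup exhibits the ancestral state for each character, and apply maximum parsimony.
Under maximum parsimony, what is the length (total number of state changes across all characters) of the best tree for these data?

Character polarity is set by the outgroup: the derived state is whichever differs from the outgroup's state, so for Trait 4 the derived state is 'no', and for the remaining characters it is 'yes'.
Trait 1 (state 'yes') occurs in Taxon 4 and Taxon 9 but conflicts with the nesting implied by the other characters — most parsimoniously interpreted as homoplasy.
Trait 2: derived state 'yes' in Taxon 4 and Taxon 8 only — synapomorphy for {Taxon 4, Taxon 8}.
Trait 3: derived state 'yes' in Taxon 1, Taxon 3, Taxon 5, and Taxon 9 only — synapomorphy for {Taxon 1, Taxon 3, Taxon 5, Taxon 9}.
Only Taxon 3 and Taxon 9 show the derived state 'no' for Trait 4, supporting them as a clade.
Trait 5 (derived state 'yes') is shared by Taxon 3, Taxon 5, and Taxon 9 — a synapomorphy uniting that clade.
Most parsimonious ingroup topology: (((Taxon 5,(Taxon 9,Taxon 3)),Taxon 1),(Taxon 4,Taxon 8)).
Changes per character on this tree: Trait 1: 2; Trait 2: 1; Trait 3: 1; Trait 4: 1; Trait 5: 1.
Total = 6.

6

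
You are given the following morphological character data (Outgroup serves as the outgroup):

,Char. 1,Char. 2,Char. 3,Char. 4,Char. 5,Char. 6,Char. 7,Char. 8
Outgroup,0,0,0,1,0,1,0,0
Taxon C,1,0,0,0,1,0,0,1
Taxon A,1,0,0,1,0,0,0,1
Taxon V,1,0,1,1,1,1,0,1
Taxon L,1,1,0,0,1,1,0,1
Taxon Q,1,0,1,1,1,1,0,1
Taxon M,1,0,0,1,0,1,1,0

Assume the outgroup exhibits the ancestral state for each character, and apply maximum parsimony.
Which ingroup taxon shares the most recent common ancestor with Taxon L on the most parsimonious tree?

Character polarity is set by the outgroup: the derived state is whichever differs from the outgroup's state, so for Char. 4, Char. 6 the derived state is '0', and for the remaining characters it is '1'.
Char. 1 (derived state '1') is shared by all ingroup taxa — unites the whole ingroup.
Char. 2 (derived state '1') is unique to Taxon L (autapomorphy; uninformative for grouping).
Char. 3: derived state '1' in Taxon Q and Taxon V only — synapomorphy for {Taxon Q, Taxon V}.
Only Taxon C and Taxon L show the derived state '0' for Char. 4, supporting them as a clade.
Char. 5: derived state '1' in Taxon C, Taxon L, Taxon Q, and Taxon V only — synapomorphy for {Taxon C, Taxon L, Taxon Q, Taxon V}.
Char. 6 groups Taxon A and Taxon C, which is incompatible with the clades supported by the remaining characters; treating it as convergent (homoplasy) costs fewer steps than any alternative tree.
Char. 7 (derived state '1') is unique to Taxon M (autapomorphy; uninformative for grouping).
Char. 8 (derived state '1') is shared by Taxon A, Taxon C, Taxon L, Taxon Q, and Taxon V — a synapomorphy uniting that clade.
Most parsimonious ingroup topology: ((((Taxon C,Taxon L),(Taxon V,Taxon Q)),Taxon A),Taxon M).
Taxon L and Taxon C form a cherry on this tree, so they are sister taxa.

Taxon C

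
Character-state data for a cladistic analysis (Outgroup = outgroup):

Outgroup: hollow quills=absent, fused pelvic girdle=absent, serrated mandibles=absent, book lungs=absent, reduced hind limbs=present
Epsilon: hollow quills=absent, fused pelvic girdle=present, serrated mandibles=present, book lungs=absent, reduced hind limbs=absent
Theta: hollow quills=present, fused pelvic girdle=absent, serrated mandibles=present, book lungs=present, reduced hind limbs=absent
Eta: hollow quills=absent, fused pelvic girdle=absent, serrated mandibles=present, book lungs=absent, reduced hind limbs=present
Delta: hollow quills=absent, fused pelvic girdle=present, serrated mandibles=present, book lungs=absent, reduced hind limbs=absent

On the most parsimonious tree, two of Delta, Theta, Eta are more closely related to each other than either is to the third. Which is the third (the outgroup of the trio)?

Eta

Character polarity is set by the outgroup: the derived state is whichever differs from the outgroup's state, so for reduced hind limbs the derived state is 'absent', and for the remaining characters it is 'present'.
hollow quills: derived state 'present' in Theta only — an autapomorphy, so it tells us nothing about relationships among taxa.
fused pelvic girdle (derived state 'present') is shared by Delta and Epsilon — a synapomorphy uniting that clade.
All ingroup taxa share the derived state 'present' for serrated mandibles; it defines the ingroup but does not resolve relationships within it.
book lungs: derived state 'present' in Theta only — an autapomorphy, so it tells us nothing about relationships among taxa.
Only Delta, Epsilon, and Theta show the derived state 'absent' for reduced hind limbs, supporting them as a clade.
Most parsimonious ingroup topology: ((Theta,(Delta,Epsilon)),Eta).
Theta and Delta share a more recent common ancestor with each other than either does with Eta, so Eta is the least closely related of the three.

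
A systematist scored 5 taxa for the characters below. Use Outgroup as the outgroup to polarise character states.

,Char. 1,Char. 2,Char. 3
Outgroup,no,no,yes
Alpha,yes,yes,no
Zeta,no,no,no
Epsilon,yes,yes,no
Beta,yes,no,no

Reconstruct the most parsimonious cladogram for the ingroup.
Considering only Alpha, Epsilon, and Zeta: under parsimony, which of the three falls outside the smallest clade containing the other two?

Zeta

Character polarity is set by the outgroup: the derived state is whichever differs from the outgroup's state, so for Char. 3 the derived state is 'no', and for the remaining characters it is 'yes'.
Char. 1: derived state 'yes' in Alpha, Beta, and Epsilon only — synapomorphy for {Alpha, Beta, Epsilon}.
Only Alpha and Epsilon show the derived state 'yes' for Char. 2, supporting them as a clade.
All ingroup taxa share the derived state 'no' for Char. 3; it defines the ingroup but does not resolve relationships within it.
Most parsimonious ingroup topology: (((Alpha,Epsilon),Beta),Zeta).
Alpha and Epsilon share a more recent common ancestor with each other than either does with Zeta, so Zeta is the least closely related of the three.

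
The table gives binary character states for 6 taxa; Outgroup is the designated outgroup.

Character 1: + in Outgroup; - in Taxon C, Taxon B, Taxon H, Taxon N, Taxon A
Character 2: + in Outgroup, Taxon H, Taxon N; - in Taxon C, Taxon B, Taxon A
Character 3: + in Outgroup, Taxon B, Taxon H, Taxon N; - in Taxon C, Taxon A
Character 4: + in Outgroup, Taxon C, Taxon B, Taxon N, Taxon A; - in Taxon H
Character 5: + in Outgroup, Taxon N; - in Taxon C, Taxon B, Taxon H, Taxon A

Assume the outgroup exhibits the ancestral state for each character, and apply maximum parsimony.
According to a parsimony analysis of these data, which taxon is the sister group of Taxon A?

The outgroup has state '+' for every character, so '-' is the derived state throughout.
Character 1 (derived state '-') is shared by all ingroup taxa — unites the whole ingroup.
Character 2: derived state '-' in Taxon A, Taxon B, and Taxon C only — synapomorphy for {Taxon A, Taxon B, Taxon C}.
Character 3: derived state '-' in Taxon A and Taxon C only — synapomorphy for {Taxon A, Taxon C}.
Character 4 (derived state '-') is unique to Taxon H (autapomorphy; uninformative for grouping).
Character 5 (derived state '-') is shared by Taxon A, Taxon B, Taxon C, and Taxon H — a synapomorphy uniting that clade.
Most parsimonious ingroup topology: ((((Taxon C,Taxon A),Taxon B),Taxon H),Taxon N).
Taxon A and Taxon C form a cherry on this tree, so they are sister taxa.

Taxon C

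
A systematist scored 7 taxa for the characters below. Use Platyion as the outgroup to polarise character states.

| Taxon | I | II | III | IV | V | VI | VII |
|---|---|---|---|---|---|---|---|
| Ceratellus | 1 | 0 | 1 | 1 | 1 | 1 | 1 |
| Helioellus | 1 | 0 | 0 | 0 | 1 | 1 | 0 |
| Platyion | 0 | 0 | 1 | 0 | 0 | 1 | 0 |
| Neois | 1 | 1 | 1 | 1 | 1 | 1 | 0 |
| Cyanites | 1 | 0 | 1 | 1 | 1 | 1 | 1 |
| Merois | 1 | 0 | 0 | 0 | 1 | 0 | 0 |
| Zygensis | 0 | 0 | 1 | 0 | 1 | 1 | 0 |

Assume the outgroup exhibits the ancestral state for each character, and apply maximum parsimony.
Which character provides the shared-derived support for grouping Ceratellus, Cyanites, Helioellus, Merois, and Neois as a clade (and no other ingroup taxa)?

Character polarity is set by the outgroup: the derived state is whichever differs from the outgroup's state, so for III, VI the derived state is '0', and for the remaining characters it is '1'.
Only Ceratellus, Cyanites, Helioellus, Merois, and Neois show the derived state '1' for I, supporting them as a clade.
II: derived state '1' in Neois only — an autapomorphy, so it tells us nothing about relationships among taxa.
III (derived state '0') is shared by Helioellus and Merois — a synapomorphy uniting that clade.
IV (derived state '1') is shared by Ceratellus, Cyanites, and Neois — a synapomorphy uniting that clade.
V (derived state '1') is shared by all ingroup taxa — unites the whole ingroup.
VI: derived state '0' in Merois only — an autapomorphy, so it tells us nothing about relationships among taxa.
Only Ceratellus and Cyanites show the derived state '1' for VII, supporting them as a clade.
Most parsimonious ingroup topology: (((Merois,Helioellus),(Neois,(Cyanites,Ceratellus))),Zygensis).
The clade {Ceratellus, Cyanites, Helioellus, Merois, Neois} is supported by I: its derived state '1' occurs in exactly those taxa and in no other taxon (including the outgroup).

I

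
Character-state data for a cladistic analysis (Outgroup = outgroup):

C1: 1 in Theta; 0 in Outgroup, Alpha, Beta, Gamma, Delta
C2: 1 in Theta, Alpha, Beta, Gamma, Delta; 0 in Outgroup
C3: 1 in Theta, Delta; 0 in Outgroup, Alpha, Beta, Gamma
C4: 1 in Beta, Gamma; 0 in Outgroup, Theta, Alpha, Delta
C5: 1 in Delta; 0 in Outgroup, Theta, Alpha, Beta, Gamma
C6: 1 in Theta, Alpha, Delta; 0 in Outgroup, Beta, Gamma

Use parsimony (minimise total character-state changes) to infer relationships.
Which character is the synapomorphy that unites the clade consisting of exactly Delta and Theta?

The outgroup has state '0' for every character, so '1' is the derived state throughout.
C1: derived state '1' in Theta only — an autapomorphy, so it tells us nothing about relationships among taxa.
C2 (derived state '1') is shared by all ingroup taxa — unites the whole ingroup.
C3 (derived state '1') is shared by Delta and Theta — a synapomorphy uniting that clade.
C4 (derived state '1') is shared by Beta and Gamma — a synapomorphy uniting that clade.
C5 (derived state '1') is unique to Delta (autapomorphy; uninformative for grouping).
C6 (derived state '1') is shared by Alpha, Delta, and Theta — a synapomorphy uniting that clade.
Most parsimonious ingroup topology: (((Theta,Delta),Alpha),(Beta,Gamma)).
The clade {Delta, Theta} is supported by C3: its derived state '1' occurs in exactly those taxa and in no other taxon (including the outgroup).

C3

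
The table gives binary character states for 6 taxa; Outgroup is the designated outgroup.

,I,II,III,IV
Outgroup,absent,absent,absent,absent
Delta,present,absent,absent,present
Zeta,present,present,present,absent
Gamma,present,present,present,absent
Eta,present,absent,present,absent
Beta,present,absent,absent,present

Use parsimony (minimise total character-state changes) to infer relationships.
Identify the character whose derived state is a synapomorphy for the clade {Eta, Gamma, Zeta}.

III

The outgroup has state 'absent' for every character, so 'present' is the derived state throughout.
I (derived state 'present') is shared by all ingroup taxa — unites the whole ingroup.
II: derived state 'present' in Gamma and Zeta only — synapomorphy for {Gamma, Zeta}.
III (derived state 'present') is shared by Eta, Gamma, and Zeta — a synapomorphy uniting that clade.
IV: derived state 'present' in Beta and Delta only — synapomorphy for {Beta, Delta}.
Most parsimonious ingroup topology: ((Delta,Beta),((Zeta,Gamma),Eta)).
The clade {Eta, Gamma, Zeta} is supported by III: its derived state 'present' occurs in exactly those taxa and in no other taxon (including the outgroup).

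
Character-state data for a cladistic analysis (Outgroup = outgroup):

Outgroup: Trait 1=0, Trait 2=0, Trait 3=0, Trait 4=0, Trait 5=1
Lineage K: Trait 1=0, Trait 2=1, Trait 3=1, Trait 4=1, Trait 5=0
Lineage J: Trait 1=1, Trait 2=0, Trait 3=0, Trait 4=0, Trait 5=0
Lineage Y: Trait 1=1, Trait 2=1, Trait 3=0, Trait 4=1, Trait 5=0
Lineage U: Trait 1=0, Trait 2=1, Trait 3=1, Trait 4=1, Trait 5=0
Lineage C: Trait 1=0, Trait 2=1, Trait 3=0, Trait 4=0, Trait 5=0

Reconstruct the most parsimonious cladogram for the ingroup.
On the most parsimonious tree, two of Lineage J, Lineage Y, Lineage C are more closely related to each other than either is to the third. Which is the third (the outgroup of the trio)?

Lineage J

Character polarity is set by the outgroup: the derived state is whichever differs from the outgroup's state, so for Trait 5 the derived state is '0', and for the remaining characters it is '1'.
Trait 1 (state '1') occurs in Lineage J and Lineage Y but conflicts with the nesting implied by the other characters — most parsimoniously interpreted as homoplasy.
Trait 2 (derived state '1') is shared by Lineage C, Lineage K, Lineage U, and Lineage Y — a synapomorphy uniting that clade.
Trait 3 (derived state '1') is shared by Lineage K and Lineage U — a synapomorphy uniting that clade.
Trait 4: derived state '1' in Lineage K, Lineage U, and Lineage Y only — synapomorphy for {Lineage K, Lineage U, Lineage Y}.
Trait 5 (derived state '0') is shared by all ingroup taxa — unites the whole ingroup.
Most parsimonious ingroup topology: ((((Lineage K,Lineage U),Lineage Y),Lineage C),Lineage J).
Lineage Y and Lineage C share a more recent common ancestor with each other than either does with Lineage J, so Lineage J is the least closely related of the three.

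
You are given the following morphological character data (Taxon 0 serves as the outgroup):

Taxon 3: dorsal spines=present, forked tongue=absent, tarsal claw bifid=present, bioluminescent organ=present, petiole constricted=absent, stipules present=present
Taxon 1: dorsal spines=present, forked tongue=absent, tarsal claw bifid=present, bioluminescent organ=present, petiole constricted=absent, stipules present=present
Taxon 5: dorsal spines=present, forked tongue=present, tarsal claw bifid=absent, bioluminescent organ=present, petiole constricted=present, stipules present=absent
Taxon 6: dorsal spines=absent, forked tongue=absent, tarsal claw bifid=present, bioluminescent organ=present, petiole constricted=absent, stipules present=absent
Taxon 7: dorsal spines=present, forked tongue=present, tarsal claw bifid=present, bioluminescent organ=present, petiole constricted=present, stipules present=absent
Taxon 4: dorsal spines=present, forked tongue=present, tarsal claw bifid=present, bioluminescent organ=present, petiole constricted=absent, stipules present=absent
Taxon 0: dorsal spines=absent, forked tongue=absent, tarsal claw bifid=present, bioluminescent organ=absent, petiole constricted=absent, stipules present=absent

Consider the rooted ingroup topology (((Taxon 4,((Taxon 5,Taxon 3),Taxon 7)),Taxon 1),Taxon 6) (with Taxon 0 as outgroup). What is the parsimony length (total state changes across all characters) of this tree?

9

Map each character onto (((Taxon 4,((Taxon 5,Taxon 3),Taxon 7)),Taxon 1),Taxon 6) (rooted by Taxon 0) and count the minimum state changes it requires (Fitch parsimony):
dorsal spines: 1; forked tongue: 2; tarsal claw bifid: 1; bioluminescent organ: 1; petiole constricted: 2; stipules present: 2.
Total tree length = 9.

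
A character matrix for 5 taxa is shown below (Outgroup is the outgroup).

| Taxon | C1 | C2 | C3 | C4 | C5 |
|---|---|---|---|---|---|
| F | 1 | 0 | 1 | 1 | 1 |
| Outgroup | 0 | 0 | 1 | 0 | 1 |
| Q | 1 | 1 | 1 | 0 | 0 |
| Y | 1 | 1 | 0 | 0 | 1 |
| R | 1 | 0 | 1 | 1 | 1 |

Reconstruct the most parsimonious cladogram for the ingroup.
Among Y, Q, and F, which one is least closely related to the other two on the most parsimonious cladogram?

Character polarity is set by the outgroup: the derived state is whichever differs from the outgroup's state, so for C3, C5 the derived state is '0', and for the remaining characters it is '1'.
C1 (derived state '1') is shared by all ingroup taxa — unites the whole ingroup.
C2 (derived state '1') is shared by Q and Y — a synapomorphy uniting that clade.
C3: derived state '0' in Y only — an autapomorphy, so it tells us nothing about relationships among taxa.
Only F and R show the derived state '1' for C4, supporting them as a clade.
C5 (derived state '0') is unique to Q (autapomorphy; uninformative for grouping).
Most parsimonious ingroup topology: ((F,R),(Q,Y)).
Y and Q share a more recent common ancestor with each other than either does with F, so F is the least closely related of the three.

F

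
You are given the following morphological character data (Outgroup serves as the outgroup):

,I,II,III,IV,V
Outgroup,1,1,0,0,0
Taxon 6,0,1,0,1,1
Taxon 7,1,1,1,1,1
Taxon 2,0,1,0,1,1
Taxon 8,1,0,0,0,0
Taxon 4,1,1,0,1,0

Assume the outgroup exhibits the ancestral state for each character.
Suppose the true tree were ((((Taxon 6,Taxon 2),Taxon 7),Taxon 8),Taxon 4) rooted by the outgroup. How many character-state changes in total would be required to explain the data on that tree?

Map each character onto ((((Taxon 6,Taxon 2),Taxon 7),Taxon 8),Taxon 4) (rooted by Outgroup) and count the minimum state changes it requires (Fitch parsimony):
I: 1; II: 1; III: 1; IV: 2; V: 1.
Total tree length = 6.

6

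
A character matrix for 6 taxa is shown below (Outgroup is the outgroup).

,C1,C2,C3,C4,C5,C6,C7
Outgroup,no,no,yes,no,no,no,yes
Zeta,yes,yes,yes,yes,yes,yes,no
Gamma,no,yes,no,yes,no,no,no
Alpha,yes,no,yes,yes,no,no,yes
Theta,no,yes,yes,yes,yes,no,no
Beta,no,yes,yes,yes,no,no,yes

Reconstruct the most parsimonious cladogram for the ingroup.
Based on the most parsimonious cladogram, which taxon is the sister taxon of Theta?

Character polarity is set by the outgroup: the derived state is whichever differs from the outgroup's state, so for C3, C7 the derived state is 'no', and for the remaining characters it is 'yes'.
C1 (state 'yes') occurs in Alpha and Zeta but conflicts with the nesting implied by the other characters — most parsimoniously interpreted as homoplasy.
Only Beta, Gamma, Theta, and Zeta show the derived state 'yes' for C2, supporting them as a clade.
C3: derived state 'no' in Gamma only — an autapomorphy, so it tells us nothing about relationships among taxa.
C4 (derived state 'yes') is shared by all ingroup taxa — unites the whole ingroup.
C5 (derived state 'yes') is shared by Theta and Zeta — a synapomorphy uniting that clade.
C6: derived state 'yes' in Zeta only — an autapomorphy, so it tells us nothing about relationships among taxa.
C7 (derived state 'no') is shared by Gamma, Theta, and Zeta — a synapomorphy uniting that clade.
Most parsimonious ingroup topology: ((((Zeta,Theta),Gamma),Beta),Alpha).
Theta and Zeta form a cherry on this tree, so they are sister taxa.

Zeta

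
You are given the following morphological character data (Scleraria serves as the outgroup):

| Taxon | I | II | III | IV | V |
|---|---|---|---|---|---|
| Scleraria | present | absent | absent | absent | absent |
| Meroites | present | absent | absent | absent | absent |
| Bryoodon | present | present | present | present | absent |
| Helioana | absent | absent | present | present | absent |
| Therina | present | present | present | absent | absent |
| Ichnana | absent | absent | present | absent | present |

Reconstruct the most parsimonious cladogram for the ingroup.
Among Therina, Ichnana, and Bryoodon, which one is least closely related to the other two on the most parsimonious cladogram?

Character polarity is set by the outgroup: the derived state is whichever differs from the outgroup's state, so for I the derived state is 'absent', and for the remaining characters it is 'present'.
I (derived state 'absent') is shared by Helioana and Ichnana — a synapomorphy uniting that clade.
II (derived state 'present') is shared by Bryoodon and Therina — a synapomorphy uniting that clade.
Only Bryoodon, Helioana, Ichnana, and Therina show the derived state 'present' for III, supporting them as a clade.
IV groups Bryoodon and Helioana, which is incompatible with the clades supported by the remaining characters; treating it as convergent (homoplasy) costs fewer steps than any alternative tree.
V: derived state 'present' in Ichnana only — an autapomorphy, so it tells us nothing about relationships among taxa.
Most parsimonious ingroup topology: (Meroites,((Bryoodon,Therina),(Helioana,Ichnana))).
Bryoodon and Therina share a more recent common ancestor with each other than either does with Ichnana, so Ichnana is the least closely related of the three.

Ichnana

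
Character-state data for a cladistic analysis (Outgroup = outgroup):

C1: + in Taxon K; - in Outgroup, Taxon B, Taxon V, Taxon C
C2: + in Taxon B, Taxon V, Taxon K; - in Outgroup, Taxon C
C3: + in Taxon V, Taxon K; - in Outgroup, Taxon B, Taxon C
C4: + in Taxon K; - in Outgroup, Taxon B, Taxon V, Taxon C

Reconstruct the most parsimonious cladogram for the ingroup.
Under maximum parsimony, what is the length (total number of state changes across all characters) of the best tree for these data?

The outgroup has state '-' for every character, so '+' is the derived state throughout.
C1: derived state '+' in Taxon K only — an autapomorphy, so it tells us nothing about relationships among taxa.
C2: derived state '+' in Taxon B, Taxon K, and Taxon V only — synapomorphy for {Taxon B, Taxon K, Taxon V}.
C3: derived state '+' in Taxon K and Taxon V only — synapomorphy for {Taxon K, Taxon V}.
C4: derived state '+' in Taxon K only — an autapomorphy, so it tells us nothing about relationships among taxa.
Most parsimonious ingroup topology: ((Taxon B,(Taxon V,Taxon K)),Taxon C).
Changes per character on this tree: C1: 1; C2: 1; C3: 1; C4: 1.
Total = 4.

4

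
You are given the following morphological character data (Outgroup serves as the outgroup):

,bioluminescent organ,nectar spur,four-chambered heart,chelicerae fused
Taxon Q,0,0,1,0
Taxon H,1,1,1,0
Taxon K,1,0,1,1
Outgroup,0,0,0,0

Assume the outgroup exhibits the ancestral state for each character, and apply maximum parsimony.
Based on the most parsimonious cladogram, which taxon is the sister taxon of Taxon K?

Taxon H

The outgroup has state '0' for every character, so '1' is the derived state throughout.
bioluminescent organ (derived state '1') is shared by Taxon H and Taxon K — a synapomorphy uniting that clade.
nectar spur (derived state '1') is unique to Taxon H (autapomorphy; uninformative for grouping).
four-chambered heart (derived state '1') is shared by all ingroup taxa — unites the whole ingroup.
chelicerae fused (derived state '1') is unique to Taxon K (autapomorphy; uninformative for grouping).
Most parsimonious ingroup topology: ((Taxon K,Taxon H),Taxon Q).
Taxon K and Taxon H form a cherry on this tree, so they are sister taxa.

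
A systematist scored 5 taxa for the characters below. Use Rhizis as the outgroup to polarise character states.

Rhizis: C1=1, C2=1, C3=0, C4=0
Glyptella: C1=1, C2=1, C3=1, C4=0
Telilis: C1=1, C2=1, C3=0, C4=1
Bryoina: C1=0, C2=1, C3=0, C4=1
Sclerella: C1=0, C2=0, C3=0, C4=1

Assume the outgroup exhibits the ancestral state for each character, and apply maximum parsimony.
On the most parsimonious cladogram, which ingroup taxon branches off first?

Character polarity is set by the outgroup: the derived state is whichever differs from the outgroup's state, so for C1, C2 the derived state is '0', and for the remaining characters it is '1'.
Only Bryoina and Sclerella show the derived state '0' for C1, supporting them as a clade.
C2: derived state '0' in Sclerella only — an autapomorphy, so it tells us nothing about relationships among taxa.
C3 (derived state '1') is unique to Glyptella (autapomorphy; uninformative for grouping).
Only Bryoina, Sclerella, and Telilis show the derived state '1' for C4, supporting them as a clade.
Most parsimonious ingroup topology: (Glyptella,(Telilis,(Bryoina,Sclerella))).
Glyptella is sister to the clade containing all other ingroup taxa, so it is the earliest-diverging (most basal) ingroup lineage.

Glyptella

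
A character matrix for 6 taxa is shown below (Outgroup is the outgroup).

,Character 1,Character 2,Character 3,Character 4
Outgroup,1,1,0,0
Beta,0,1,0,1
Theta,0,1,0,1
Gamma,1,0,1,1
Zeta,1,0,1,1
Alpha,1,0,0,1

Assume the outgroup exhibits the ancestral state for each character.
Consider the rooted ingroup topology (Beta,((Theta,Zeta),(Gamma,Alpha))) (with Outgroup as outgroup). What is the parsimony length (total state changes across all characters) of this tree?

Map each character onto (Beta,((Theta,Zeta),(Gamma,Alpha))) (rooted by Outgroup) and count the minimum state changes it requires (Fitch parsimony):
Character 1: 2; Character 2: 2; Character 3: 2; Character 4: 1.
Total tree length = 7.

7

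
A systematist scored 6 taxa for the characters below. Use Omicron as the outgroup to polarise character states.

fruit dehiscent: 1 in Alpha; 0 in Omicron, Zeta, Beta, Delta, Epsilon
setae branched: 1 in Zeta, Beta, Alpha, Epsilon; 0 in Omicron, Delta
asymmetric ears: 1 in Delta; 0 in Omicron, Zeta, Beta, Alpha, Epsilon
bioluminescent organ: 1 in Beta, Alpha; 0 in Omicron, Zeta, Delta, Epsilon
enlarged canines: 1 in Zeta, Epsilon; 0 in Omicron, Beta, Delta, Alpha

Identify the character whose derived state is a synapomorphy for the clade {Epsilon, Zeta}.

enlarged canines

The outgroup has state '0' for every character, so '1' is the derived state throughout.
fruit dehiscent: derived state '1' in Alpha only — an autapomorphy, so it tells us nothing about relationships among taxa.
setae branched: derived state '1' in Alpha, Beta, Epsilon, and Zeta only — synapomorphy for {Alpha, Beta, Epsilon, Zeta}.
asymmetric ears (derived state '1') is unique to Delta (autapomorphy; uninformative for grouping).
bioluminescent organ (derived state '1') is shared by Alpha and Beta — a synapomorphy uniting that clade.
enlarged canines (derived state '1') is shared by Epsilon and Zeta — a synapomorphy uniting that clade.
Most parsimonious ingroup topology: (((Zeta,Epsilon),(Beta,Alpha)),Delta).
The clade {Epsilon, Zeta} is supported by enlarged canines: its derived state '1' occurs in exactly those taxa and in no other taxon (including the outgroup).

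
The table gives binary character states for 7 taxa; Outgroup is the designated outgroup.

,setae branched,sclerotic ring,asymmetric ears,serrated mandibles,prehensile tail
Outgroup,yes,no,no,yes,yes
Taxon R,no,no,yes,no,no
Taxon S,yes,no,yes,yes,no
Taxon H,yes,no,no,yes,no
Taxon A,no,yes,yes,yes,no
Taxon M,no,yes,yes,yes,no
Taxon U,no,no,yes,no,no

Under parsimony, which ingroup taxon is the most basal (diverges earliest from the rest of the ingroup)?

Taxon H

Character polarity is set by the outgroup: the derived state is whichever differs from the outgroup's state, so for setae branched, serrated mandibles, prehensile tail the derived state is 'no', and for the remaining characters it is 'yes'.
setae branched: derived state 'no' in Taxon A, Taxon M, Taxon R, and Taxon U only — synapomorphy for {Taxon A, Taxon M, Taxon R, Taxon U}.
sclerotic ring (derived state 'yes') is shared by Taxon A and Taxon M — a synapomorphy uniting that clade.
asymmetric ears: derived state 'yes' in Taxon A, Taxon M, Taxon R, Taxon S, and Taxon U only — synapomorphy for {Taxon A, Taxon M, Taxon R, Taxon S, Taxon U}.
serrated mandibles: derived state 'no' in Taxon R and Taxon U only — synapomorphy for {Taxon R, Taxon U}.
All ingroup taxa share the derived state 'no' for prehensile tail; it defines the ingroup but does not resolve relationships within it.
Most parsimonious ingroup topology: ((((Taxon R,Taxon U),(Taxon A,Taxon M)),Taxon S),Taxon H).
Taxon H is sister to the clade containing all other ingroup taxa, so it is the earliest-diverging (most basal) ingroup lineage.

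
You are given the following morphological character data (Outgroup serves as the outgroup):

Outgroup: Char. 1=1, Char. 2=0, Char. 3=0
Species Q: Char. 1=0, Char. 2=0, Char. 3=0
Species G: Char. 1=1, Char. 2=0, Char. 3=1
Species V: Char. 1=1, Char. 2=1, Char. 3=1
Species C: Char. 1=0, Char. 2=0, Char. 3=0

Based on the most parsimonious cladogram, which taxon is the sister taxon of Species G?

Species V

Character polarity is set by the outgroup: the derived state is whichever differs from the outgroup's state, so for Char. 1 the derived state is '0', and for the remaining characters it is '1'.
Char. 1 (derived state '0') is shared by Species C and Species Q — a synapomorphy uniting that clade.
Char. 2: derived state '1' in Species V only — an autapomorphy, so it tells us nothing about relationships among taxa.
Only Species G and Species V show the derived state '1' for Char. 3, supporting them as a clade.
Most parsimonious ingroup topology: ((Species Q,Species C),(Species G,Species V)).
Species G and Species V form a cherry on this tree, so they are sister taxa.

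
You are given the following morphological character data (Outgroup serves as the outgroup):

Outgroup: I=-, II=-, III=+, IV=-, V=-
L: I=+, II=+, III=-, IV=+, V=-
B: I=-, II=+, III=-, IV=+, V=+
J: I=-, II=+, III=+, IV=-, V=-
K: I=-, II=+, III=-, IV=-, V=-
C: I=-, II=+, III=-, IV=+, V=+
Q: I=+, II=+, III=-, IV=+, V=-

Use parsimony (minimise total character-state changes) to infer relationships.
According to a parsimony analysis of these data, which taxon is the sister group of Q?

L

Character polarity is set by the outgroup: the derived state is whichever differs from the outgroup's state, so for III the derived state is '-', and for the remaining characters it is '+'.
I: derived state '+' in L and Q only — synapomorphy for {L, Q}.
II (derived state '+') is shared by all ingroup taxa — unites the whole ingroup.
III (derived state '-') is shared by B, C, K, L, and Q — a synapomorphy uniting that clade.
Only B, C, L, and Q show the derived state '+' for IV, supporting them as a clade.
V (derived state '+') is shared by B and C — a synapomorphy uniting that clade.
Most parsimonious ingroup topology: ((((L,Q),(B,C)),K),J).
Q and L form a cherry on this tree, so they are sister taxa.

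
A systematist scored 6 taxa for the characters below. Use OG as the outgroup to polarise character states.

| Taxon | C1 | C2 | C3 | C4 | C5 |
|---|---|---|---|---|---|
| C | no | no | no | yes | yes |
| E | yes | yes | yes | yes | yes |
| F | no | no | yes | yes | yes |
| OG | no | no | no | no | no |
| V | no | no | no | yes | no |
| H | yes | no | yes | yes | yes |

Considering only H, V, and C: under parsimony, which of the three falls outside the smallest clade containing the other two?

V

The outgroup has state 'no' for every character, so 'yes' is the derived state throughout.
C1: derived state 'yes' in E and H only — synapomorphy for {E, H}.
C2 (derived state 'yes') is unique to E (autapomorphy; uninformative for grouping).
C3: derived state 'yes' in E, F, and H only — synapomorphy for {E, F, H}.
C4 (derived state 'yes') is shared by all ingroup taxa — unites the whole ingroup.
C5 (derived state 'yes') is shared by C, E, F, and H — a synapomorphy uniting that clade.
Most parsimonious ingroup topology: ((((E,H),F),C),V).
H and C share a more recent common ancestor with each other than either does with V, so V is the least closely related of the three.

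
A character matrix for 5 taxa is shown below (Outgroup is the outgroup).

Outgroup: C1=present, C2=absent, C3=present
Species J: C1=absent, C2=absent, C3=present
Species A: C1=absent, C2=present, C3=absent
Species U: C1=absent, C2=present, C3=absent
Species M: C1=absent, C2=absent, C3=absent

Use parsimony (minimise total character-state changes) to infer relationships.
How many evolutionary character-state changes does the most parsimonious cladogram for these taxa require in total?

Character polarity is set by the outgroup: the derived state is whichever differs from the outgroup's state, so for C1, C3 the derived state is 'absent', and for the remaining characters it is 'present'.
C1 (derived state 'absent') is shared by all ingroup taxa — unites the whole ingroup.
Only Species A and Species U show the derived state 'present' for C2, supporting them as a clade.
Only Species A, Species M, and Species U show the derived state 'absent' for C3, supporting them as a clade.
Most parsimonious ingroup topology: (Species J,((Species A,Species U),Species M)).
Changes per character on this tree: C1: 1; C2: 1; C3: 1.
Total = 3.

3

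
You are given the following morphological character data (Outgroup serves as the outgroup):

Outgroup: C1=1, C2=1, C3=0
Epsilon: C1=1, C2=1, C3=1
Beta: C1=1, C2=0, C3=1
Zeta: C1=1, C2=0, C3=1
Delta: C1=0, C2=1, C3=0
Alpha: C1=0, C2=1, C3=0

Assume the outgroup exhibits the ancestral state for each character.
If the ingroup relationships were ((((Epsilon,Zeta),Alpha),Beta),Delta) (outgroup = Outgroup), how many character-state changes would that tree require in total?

Map each character onto ((((Epsilon,Zeta),Alpha),Beta),Delta) (rooted by Outgroup) and count the minimum state changes it requires (Fitch parsimony):
C1: 2; C2: 2; C3: 2.
Total tree length = 6.

6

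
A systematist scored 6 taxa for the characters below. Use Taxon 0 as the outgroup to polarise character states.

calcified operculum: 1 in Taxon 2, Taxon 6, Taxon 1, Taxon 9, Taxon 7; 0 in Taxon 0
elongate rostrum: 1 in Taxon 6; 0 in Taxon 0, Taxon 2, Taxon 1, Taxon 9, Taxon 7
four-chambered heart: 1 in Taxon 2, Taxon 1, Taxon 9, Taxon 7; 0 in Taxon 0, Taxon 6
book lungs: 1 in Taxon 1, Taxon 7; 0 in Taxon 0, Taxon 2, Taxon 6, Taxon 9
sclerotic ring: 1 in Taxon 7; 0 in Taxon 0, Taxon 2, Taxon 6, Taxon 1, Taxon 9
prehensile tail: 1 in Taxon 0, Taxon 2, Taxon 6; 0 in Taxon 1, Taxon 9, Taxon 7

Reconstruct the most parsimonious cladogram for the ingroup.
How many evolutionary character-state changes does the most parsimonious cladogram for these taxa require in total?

6

Character polarity is set by the outgroup: the derived state is whichever differs from the outgroup's state, so for prehensile tail the derived state is '0', and for the remaining characters it is '1'.
calcified operculum (derived state '1') is shared by all ingroup taxa — unites the whole ingroup.
elongate rostrum: derived state '1' in Taxon 6 only — an autapomorphy, so it tells us nothing about relationships among taxa.
four-chambered heart (derived state '1') is shared by Taxon 1, Taxon 2, Taxon 7, and Taxon 9 — a synapomorphy uniting that clade.
Only Taxon 1 and Taxon 7 show the derived state '1' for book lungs, supporting them as a clade.
sclerotic ring (derived state '1') is unique to Taxon 7 (autapomorphy; uninformative for grouping).
prehensile tail: derived state '0' in Taxon 1, Taxon 7, and Taxon 9 only — synapomorphy for {Taxon 1, Taxon 7, Taxon 9}.
Most parsimonious ingroup topology: ((Taxon 2,((Taxon 1,Taxon 7),Taxon 9)),Taxon 6).
Changes per character on this tree: calcified operculum: 1; elongate rostrum: 1; four-chambered heart: 1; book lungs: 1; sclerotic ring: 1; prehensile tail: 1.
Total = 6.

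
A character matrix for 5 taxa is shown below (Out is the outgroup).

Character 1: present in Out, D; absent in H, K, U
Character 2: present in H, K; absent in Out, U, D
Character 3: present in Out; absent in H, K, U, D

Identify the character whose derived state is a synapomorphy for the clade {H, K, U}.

Character polarity is set by the outgroup: the derived state is whichever differs from the outgroup's state, so for Character 1, Character 3 the derived state is 'absent', and for the remaining characters it is 'present'.
Character 1 (derived state 'absent') is shared by H, K, and U — a synapomorphy uniting that clade.
Character 2 (derived state 'present') is shared by H and K — a synapomorphy uniting that clade.
All ingroup taxa share the derived state 'absent' for Character 3; it defines the ingroup but does not resolve relationships within it.
Most parsimonious ingroup topology: (((K,H),U),D).
The clade {H, K, U} is supported by Character 1: its derived state 'absent' occurs in exactly those taxa and in no other taxon (including the outgroup).

Character 1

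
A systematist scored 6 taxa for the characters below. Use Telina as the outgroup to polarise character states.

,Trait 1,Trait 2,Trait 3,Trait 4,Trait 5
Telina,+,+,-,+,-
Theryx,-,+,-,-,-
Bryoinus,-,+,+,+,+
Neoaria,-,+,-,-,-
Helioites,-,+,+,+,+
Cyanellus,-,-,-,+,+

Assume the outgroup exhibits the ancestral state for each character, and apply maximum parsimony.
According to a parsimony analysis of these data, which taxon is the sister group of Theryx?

Character polarity is set by the outgroup: the derived state is whichever differs from the outgroup's state, so for Trait 1, Trait 2, Trait 4 the derived state is '-', and for the remaining characters it is '+'.
Trait 1 (derived state '-') is shared by all ingroup taxa — unites the whole ingroup.
Trait 2 (derived state '-') is unique to Cyanellus (autapomorphy; uninformative for grouping).
Trait 3 (derived state '+') is shared by Bryoinus and Helioites — a synapomorphy uniting that clade.
Trait 4: derived state '-' in Neoaria and Theryx only — synapomorphy for {Neoaria, Theryx}.
Trait 5: derived state '+' in Bryoinus, Cyanellus, and Helioites only — synapomorphy for {Bryoinus, Cyanellus, Helioites}.
Most parsimonious ingroup topology: ((Theryx,Neoaria),((Bryoinus,Helioites),Cyanellus)).
Theryx and Neoaria form a cherry on this tree, so they are sister taxa.

Neoaria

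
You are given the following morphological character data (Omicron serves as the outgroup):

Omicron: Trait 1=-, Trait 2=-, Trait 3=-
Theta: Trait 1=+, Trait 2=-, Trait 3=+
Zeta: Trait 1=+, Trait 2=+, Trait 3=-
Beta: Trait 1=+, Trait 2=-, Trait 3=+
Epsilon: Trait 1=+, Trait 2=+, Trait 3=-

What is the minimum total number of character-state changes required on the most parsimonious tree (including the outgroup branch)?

The outgroup has state '-' for every character, so '+' is the derived state throughout.
All ingroup taxa share the derived state '+' for Trait 1; it defines the ingroup but does not resolve relationships within it.
Trait 2: derived state '+' in Epsilon and Zeta only — synapomorphy for {Epsilon, Zeta}.
Trait 3 (derived state '+') is shared by Beta and Theta — a synapomorphy uniting that clade.
Most parsimonious ingroup topology: ((Epsilon,Zeta),(Beta,Theta)).
Changes per character on this tree: Trait 1: 1; Trait 2: 1; Trait 3: 1.
Total = 3.

3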